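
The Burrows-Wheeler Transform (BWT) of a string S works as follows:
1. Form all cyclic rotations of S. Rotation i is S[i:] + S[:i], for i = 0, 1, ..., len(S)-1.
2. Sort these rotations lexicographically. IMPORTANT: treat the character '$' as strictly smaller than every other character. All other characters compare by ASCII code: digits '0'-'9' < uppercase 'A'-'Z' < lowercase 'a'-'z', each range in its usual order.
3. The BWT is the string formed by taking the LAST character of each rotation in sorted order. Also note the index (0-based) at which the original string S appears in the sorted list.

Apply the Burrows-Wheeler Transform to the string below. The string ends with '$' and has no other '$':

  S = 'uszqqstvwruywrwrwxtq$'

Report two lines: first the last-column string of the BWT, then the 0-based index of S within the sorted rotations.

Answer: qtzqwwwquxs$rtvyrrwus
11

Derivation:
All 21 rotations (rotation i = S[i:]+S[:i]):
  rot[0] = uszqqstvwruywrwrwxtq$
  rot[1] = szqqstvwruywrwrwxtq$u
  rot[2] = zqqstvwruywrwrwxtq$us
  rot[3] = qqstvwruywrwrwxtq$usz
  rot[4] = qstvwruywrwrwxtq$uszq
  rot[5] = stvwruywrwrwxtq$uszqq
  rot[6] = tvwruywrwrwxtq$uszqqs
  rot[7] = vwruywrwrwxtq$uszqqst
  rot[8] = wruywrwrwxtq$uszqqstv
  rot[9] = ruywrwrwxtq$uszqqstvw
  rot[10] = uywrwrwxtq$uszqqstvwr
  rot[11] = ywrwrwxtq$uszqqstvwru
  rot[12] = wrwrwxtq$uszqqstvwruy
  rot[13] = rwrwxtq$uszqqstvwruyw
  rot[14] = wrwxtq$uszqqstvwruywr
  rot[15] = rwxtq$uszqqstvwruywrw
  rot[16] = wxtq$uszqqstvwruywrwr
  rot[17] = xtq$uszqqstvwruywrwrw
  rot[18] = tq$uszqqstvwruywrwrwx
  rot[19] = q$uszqqstvwruywrwrwxt
  rot[20] = $uszqqstvwruywrwrwxtq
Sorted (with $ < everything):
  sorted[0] = $uszqqstvwruywrwrwxtq  (last char: 'q')
  sorted[1] = q$uszqqstvwruywrwrwxt  (last char: 't')
  sorted[2] = qqstvwruywrwrwxtq$usz  (last char: 'z')
  sorted[3] = qstvwruywrwrwxtq$uszq  (last char: 'q')
  sorted[4] = ruywrwrwxtq$uszqqstvw  (last char: 'w')
  sorted[5] = rwrwxtq$uszqqstvwruyw  (last char: 'w')
  sorted[6] = rwxtq$uszqqstvwruywrw  (last char: 'w')
  sorted[7] = stvwruywrwrwxtq$uszqq  (last char: 'q')
  sorted[8] = szqqstvwruywrwrwxtq$u  (last char: 'u')
  sorted[9] = tq$uszqqstvwruywrwrwx  (last char: 'x')
  sorted[10] = tvwruywrwrwxtq$uszqqs  (last char: 's')
  sorted[11] = uszqqstvwruywrwrwxtq$  (last char: '$')
  sorted[12] = uywrwrwxtq$uszqqstvwr  (last char: 'r')
  sorted[13] = vwruywrwrwxtq$uszqqst  (last char: 't')
  sorted[14] = wruywrwrwxtq$uszqqstv  (last char: 'v')
  sorted[15] = wrwrwxtq$uszqqstvwruy  (last char: 'y')
  sorted[16] = wrwxtq$uszqqstvwruywr  (last char: 'r')
  sorted[17] = wxtq$uszqqstvwruywrwr  (last char: 'r')
  sorted[18] = xtq$uszqqstvwruywrwrw  (last char: 'w')
  sorted[19] = ywrwrwxtq$uszqqstvwru  (last char: 'u')
  sorted[20] = zqqstvwruywrwrwxtq$us  (last char: 's')
Last column: qtzqwwwquxs$rtvyrrwus
Original string S is at sorted index 11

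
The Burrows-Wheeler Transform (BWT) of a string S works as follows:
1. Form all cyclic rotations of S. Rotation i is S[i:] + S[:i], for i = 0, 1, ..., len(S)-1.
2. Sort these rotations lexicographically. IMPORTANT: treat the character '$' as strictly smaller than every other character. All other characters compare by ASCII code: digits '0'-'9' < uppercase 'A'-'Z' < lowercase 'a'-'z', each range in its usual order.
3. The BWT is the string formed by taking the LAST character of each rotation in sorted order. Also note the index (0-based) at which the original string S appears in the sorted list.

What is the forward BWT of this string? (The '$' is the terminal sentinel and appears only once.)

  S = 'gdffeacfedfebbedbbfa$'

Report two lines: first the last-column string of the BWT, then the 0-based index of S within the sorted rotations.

All 21 rotations (rotation i = S[i:]+S[:i]):
  rot[0] = gdffeacfedfebbedbbfa$
  rot[1] = dffeacfedfebbedbbfa$g
  rot[2] = ffeacfedfebbedbbfa$gd
  rot[3] = feacfedfebbedbbfa$gdf
  rot[4] = eacfedfebbedbbfa$gdff
  rot[5] = acfedfebbedbbfa$gdffe
  rot[6] = cfedfebbedbbfa$gdffea
  rot[7] = fedfebbedbbfa$gdffeac
  rot[8] = edfebbedbbfa$gdffeacf
  rot[9] = dfebbedbbfa$gdffeacfe
  rot[10] = febbedbbfa$gdffeacfed
  rot[11] = ebbedbbfa$gdffeacfedf
  rot[12] = bbedbbfa$gdffeacfedfe
  rot[13] = bedbbfa$gdffeacfedfeb
  rot[14] = edbbfa$gdffeacfedfebb
  rot[15] = dbbfa$gdffeacfedfebbe
  rot[16] = bbfa$gdffeacfedfebbed
  rot[17] = bfa$gdffeacfedfebbedb
  rot[18] = fa$gdffeacfedfebbedbb
  rot[19] = a$gdffeacfedfebbedbbf
  rot[20] = $gdffeacfedfebbedbbfa
Sorted (with $ < everything):
  sorted[0] = $gdffeacfedfebbedbbfa  (last char: 'a')
  sorted[1] = a$gdffeacfedfebbedbbf  (last char: 'f')
  sorted[2] = acfedfebbedbbfa$gdffe  (last char: 'e')
  sorted[3] = bbedbbfa$gdffeacfedfe  (last char: 'e')
  sorted[4] = bbfa$gdffeacfedfebbed  (last char: 'd')
  sorted[5] = bedbbfa$gdffeacfedfeb  (last char: 'b')
  sorted[6] = bfa$gdffeacfedfebbedb  (last char: 'b')
  sorted[7] = cfedfebbedbbfa$gdffea  (last char: 'a')
  sorted[8] = dbbfa$gdffeacfedfebbe  (last char: 'e')
  sorted[9] = dfebbedbbfa$gdffeacfe  (last char: 'e')
  sorted[10] = dffeacfedfebbedbbfa$g  (last char: 'g')
  sorted[11] = eacfedfebbedbbfa$gdff  (last char: 'f')
  sorted[12] = ebbedbbfa$gdffeacfedf  (last char: 'f')
  sorted[13] = edbbfa$gdffeacfedfebb  (last char: 'b')
  sorted[14] = edfebbedbbfa$gdffeacf  (last char: 'f')
  sorted[15] = fa$gdffeacfedfebbedbb  (last char: 'b')
  sorted[16] = feacfedfebbedbbfa$gdf  (last char: 'f')
  sorted[17] = febbedbbfa$gdffeacfed  (last char: 'd')
  sorted[18] = fedfebbedbbfa$gdffeac  (last char: 'c')
  sorted[19] = ffeacfedfebbedbbfa$gd  (last char: 'd')
  sorted[20] = gdffeacfedfebbedbbfa$  (last char: '$')
Last column: afeedbbaeegffbfbfdcd$
Original string S is at sorted index 20

Answer: afeedbbaeegffbfbfdcd$
20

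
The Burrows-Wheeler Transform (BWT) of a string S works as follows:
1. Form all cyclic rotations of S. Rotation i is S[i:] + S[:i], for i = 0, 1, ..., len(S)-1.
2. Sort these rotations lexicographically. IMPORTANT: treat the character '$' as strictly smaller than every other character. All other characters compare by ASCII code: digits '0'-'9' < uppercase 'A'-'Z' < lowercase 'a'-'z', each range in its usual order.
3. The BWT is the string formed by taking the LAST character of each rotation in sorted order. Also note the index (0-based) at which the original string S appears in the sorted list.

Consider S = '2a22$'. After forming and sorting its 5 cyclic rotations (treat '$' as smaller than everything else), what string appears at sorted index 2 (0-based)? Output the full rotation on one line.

All 5 rotations (rotation i = S[i:]+S[:i]):
  rot[0] = 2a22$
  rot[1] = a22$2
  rot[2] = 22$2a
  rot[3] = 2$2a2
  rot[4] = $2a22
Sorted (with $ < everything):
  sorted[0] = $2a22
  sorted[1] = 2$2a2
  sorted[2] = 22$2a
  sorted[3] = 2a22$
  sorted[4] = a22$2
sorted[2] = 22$2a

Answer: 22$2a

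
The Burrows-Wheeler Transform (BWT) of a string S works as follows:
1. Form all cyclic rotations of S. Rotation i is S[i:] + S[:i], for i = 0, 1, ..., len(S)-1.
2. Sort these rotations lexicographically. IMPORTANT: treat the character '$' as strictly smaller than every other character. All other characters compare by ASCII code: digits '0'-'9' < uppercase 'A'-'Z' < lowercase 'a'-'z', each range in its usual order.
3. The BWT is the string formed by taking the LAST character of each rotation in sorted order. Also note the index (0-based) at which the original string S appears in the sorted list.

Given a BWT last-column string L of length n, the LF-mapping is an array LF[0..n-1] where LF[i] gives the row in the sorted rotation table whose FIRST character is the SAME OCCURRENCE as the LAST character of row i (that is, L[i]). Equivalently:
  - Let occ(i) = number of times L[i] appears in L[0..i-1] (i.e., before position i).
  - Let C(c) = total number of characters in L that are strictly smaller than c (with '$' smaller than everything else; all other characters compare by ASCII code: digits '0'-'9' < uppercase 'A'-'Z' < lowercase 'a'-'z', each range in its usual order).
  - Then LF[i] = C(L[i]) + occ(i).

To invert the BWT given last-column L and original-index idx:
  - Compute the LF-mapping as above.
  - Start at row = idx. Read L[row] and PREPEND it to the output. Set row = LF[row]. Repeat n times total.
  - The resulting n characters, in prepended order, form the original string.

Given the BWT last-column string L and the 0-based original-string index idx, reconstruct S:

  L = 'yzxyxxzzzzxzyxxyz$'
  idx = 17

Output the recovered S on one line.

Answer: zzzxxxyzyzxzyxxzy$

Derivation:
LF mapping: 7 11 1 8 2 3 12 13 14 15 4 16 9 5 6 10 17 0
Walk LF starting at row 17, prepending L[row]:
  step 1: row=17, L[17]='$', prepend. Next row=LF[17]=0
  step 2: row=0, L[0]='y', prepend. Next row=LF[0]=7
  step 3: row=7, L[7]='z', prepend. Next row=LF[7]=13
  step 4: row=13, L[13]='x', prepend. Next row=LF[13]=5
  step 5: row=5, L[5]='x', prepend. Next row=LF[5]=3
  step 6: row=3, L[3]='y', prepend. Next row=LF[3]=8
  step 7: row=8, L[8]='z', prepend. Next row=LF[8]=14
  step 8: row=14, L[14]='x', prepend. Next row=LF[14]=6
  step 9: row=6, L[6]='z', prepend. Next row=LF[6]=12
  step 10: row=12, L[12]='y', prepend. Next row=LF[12]=9
  step 11: row=9, L[9]='z', prepend. Next row=LF[9]=15
  step 12: row=15, L[15]='y', prepend. Next row=LF[15]=10
  step 13: row=10, L[10]='x', prepend. Next row=LF[10]=4
  step 14: row=4, L[4]='x', prepend. Next row=LF[4]=2
  step 15: row=2, L[2]='x', prepend. Next row=LF[2]=1
  step 16: row=1, L[1]='z', prepend. Next row=LF[1]=11
  step 17: row=11, L[11]='z', prepend. Next row=LF[11]=16
  step 18: row=16, L[16]='z', prepend. Next row=LF[16]=17
Reversed output: zzzxxxyzyzxzyxxzy$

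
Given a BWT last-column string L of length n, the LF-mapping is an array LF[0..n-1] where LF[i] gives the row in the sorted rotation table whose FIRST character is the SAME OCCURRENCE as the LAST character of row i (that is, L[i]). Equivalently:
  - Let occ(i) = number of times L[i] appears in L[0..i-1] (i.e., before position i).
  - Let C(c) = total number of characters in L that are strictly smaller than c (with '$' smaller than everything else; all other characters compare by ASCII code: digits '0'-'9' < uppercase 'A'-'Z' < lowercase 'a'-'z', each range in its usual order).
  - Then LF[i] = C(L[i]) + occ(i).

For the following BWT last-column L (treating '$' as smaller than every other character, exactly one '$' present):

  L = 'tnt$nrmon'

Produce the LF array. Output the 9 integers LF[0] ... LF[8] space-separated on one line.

Answer: 7 2 8 0 3 6 1 5 4

Derivation:
Char counts: '$':1, 'm':1, 'n':3, 'o':1, 'r':1, 't':2
C (first-col start): C('$')=0, C('m')=1, C('n')=2, C('o')=5, C('r')=6, C('t')=7
L[0]='t': occ=0, LF[0]=C('t')+0=7+0=7
L[1]='n': occ=0, LF[1]=C('n')+0=2+0=2
L[2]='t': occ=1, LF[2]=C('t')+1=7+1=8
L[3]='$': occ=0, LF[3]=C('$')+0=0+0=0
L[4]='n': occ=1, LF[4]=C('n')+1=2+1=3
L[5]='r': occ=0, LF[5]=C('r')+0=6+0=6
L[6]='m': occ=0, LF[6]=C('m')+0=1+0=1
L[7]='o': occ=0, LF[7]=C('o')+0=5+0=5
L[8]='n': occ=2, LF[8]=C('n')+2=2+2=4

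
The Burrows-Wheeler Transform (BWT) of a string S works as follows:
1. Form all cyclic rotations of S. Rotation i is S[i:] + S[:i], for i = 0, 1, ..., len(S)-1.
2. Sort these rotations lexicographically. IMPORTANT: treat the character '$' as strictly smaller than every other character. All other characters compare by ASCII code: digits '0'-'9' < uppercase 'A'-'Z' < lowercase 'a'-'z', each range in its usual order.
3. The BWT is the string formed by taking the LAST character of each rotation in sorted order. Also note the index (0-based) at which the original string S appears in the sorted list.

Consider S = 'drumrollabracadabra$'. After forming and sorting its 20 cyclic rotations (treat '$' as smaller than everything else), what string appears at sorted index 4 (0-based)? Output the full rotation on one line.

All 20 rotations (rotation i = S[i:]+S[:i]):
  rot[0] = drumrollabracadabra$
  rot[1] = rumrollabracadabra$d
  rot[2] = umrollabracadabra$dr
  rot[3] = mrollabracadabra$dru
  rot[4] = rollabracadabra$drum
  rot[5] = ollabracadabra$drumr
  rot[6] = llabracadabra$drumro
  rot[7] = labracadabra$drumrol
  rot[8] = abracadabra$drumroll
  rot[9] = bracadabra$drumrolla
  rot[10] = racadabra$drumrollab
  rot[11] = acadabra$drumrollabr
  rot[12] = cadabra$drumrollabra
  rot[13] = adabra$drumrollabrac
  rot[14] = dabra$drumrollabraca
  rot[15] = abra$drumrollabracad
  rot[16] = bra$drumrollabracada
  rot[17] = ra$drumrollabracadab
  rot[18] = a$drumrollabracadabr
  rot[19] = $drumrollabracadabra
Sorted (with $ < everything):
  sorted[0] = $drumrollabracadabra
  sorted[1] = a$drumrollabracadabr
  sorted[2] = abra$drumrollabracad
  sorted[3] = abracadabra$drumroll
  sorted[4] = acadabra$drumrollabr
  sorted[5] = adabra$drumrollabrac
  sorted[6] = bra$drumrollabracada
  sorted[7] = bracadabra$drumrolla
  sorted[8] = cadabra$drumrollabra
  sorted[9] = dabra$drumrollabraca
  sorted[10] = drumrollabracadabra$
  sorted[11] = labracadabra$drumrol
  sorted[12] = llabracadabra$drumro
  sorted[13] = mrollabracadabra$dru
  sorted[14] = ollabracadabra$drumr
  sorted[15] = ra$drumrollabracadab
  sorted[16] = racadabra$drumrollab
  sorted[17] = rollabracadabra$drum
  sorted[18] = rumrollabracadabra$d
  sorted[19] = umrollabracadabra$dr
sorted[4] = acadabra$drumrollabr

Answer: acadabra$drumrollabr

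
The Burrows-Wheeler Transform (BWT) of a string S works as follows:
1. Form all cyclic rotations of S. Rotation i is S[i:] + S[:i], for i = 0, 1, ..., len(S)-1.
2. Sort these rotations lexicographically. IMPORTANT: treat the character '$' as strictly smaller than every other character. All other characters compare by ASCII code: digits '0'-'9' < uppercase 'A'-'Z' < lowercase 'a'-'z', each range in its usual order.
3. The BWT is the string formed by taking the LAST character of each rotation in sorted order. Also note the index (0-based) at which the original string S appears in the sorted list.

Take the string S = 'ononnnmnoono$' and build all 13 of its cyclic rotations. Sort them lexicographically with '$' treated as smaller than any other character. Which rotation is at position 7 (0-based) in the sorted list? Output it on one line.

Answer: noono$ononnnm

Derivation:
All 13 rotations (rotation i = S[i:]+S[:i]):
  rot[0] = ononnnmnoono$
  rot[1] = nonnnmnoono$o
  rot[2] = onnnmnoono$on
  rot[3] = nnnmnoono$ono
  rot[4] = nnmnoono$onon
  rot[5] = nmnoono$ononn
  rot[6] = mnoono$ononnn
  rot[7] = noono$ononnnm
  rot[8] = oono$ononnnmn
  rot[9] = ono$ononnnmno
  rot[10] = no$ononnnmnoo
  rot[11] = o$ononnnmnoon
  rot[12] = $ononnnmnoono
Sorted (with $ < everything):
  sorted[0] = $ononnnmnoono
  sorted[1] = mnoono$ononnn
  sorted[2] = nmnoono$ononn
  sorted[3] = nnmnoono$onon
  sorted[4] = nnnmnoono$ono
  sorted[5] = no$ononnnmnoo
  sorted[6] = nonnnmnoono$o
  sorted[7] = noono$ononnnm
  sorted[8] = o$ononnnmnoon
  sorted[9] = onnnmnoono$on
  sorted[10] = ono$ononnnmno
  sorted[11] = ononnnmnoono$
  sorted[12] = oono$ononnnmn
sorted[7] = noono$ononnnm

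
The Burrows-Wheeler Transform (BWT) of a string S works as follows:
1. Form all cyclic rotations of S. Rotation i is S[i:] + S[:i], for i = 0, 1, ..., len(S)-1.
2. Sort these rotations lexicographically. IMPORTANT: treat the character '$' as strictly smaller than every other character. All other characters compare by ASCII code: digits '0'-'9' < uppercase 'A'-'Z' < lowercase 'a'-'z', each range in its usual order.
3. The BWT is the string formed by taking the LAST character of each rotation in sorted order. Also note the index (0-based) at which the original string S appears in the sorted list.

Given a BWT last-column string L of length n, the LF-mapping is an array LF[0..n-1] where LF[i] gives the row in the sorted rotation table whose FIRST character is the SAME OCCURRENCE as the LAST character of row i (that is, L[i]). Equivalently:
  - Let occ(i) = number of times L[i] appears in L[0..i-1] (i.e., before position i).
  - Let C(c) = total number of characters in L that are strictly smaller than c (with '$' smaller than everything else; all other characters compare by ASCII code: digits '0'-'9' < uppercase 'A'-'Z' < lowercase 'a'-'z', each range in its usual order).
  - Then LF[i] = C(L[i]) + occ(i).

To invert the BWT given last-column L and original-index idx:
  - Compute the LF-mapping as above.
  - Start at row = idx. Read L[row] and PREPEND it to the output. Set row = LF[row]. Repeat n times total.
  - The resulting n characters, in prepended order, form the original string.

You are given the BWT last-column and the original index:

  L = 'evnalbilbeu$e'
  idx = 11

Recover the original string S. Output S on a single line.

Answer: unbelievable$

Derivation:
LF mapping: 4 12 10 1 8 2 7 9 3 5 11 0 6
Walk LF starting at row 11, prepending L[row]:
  step 1: row=11, L[11]='$', prepend. Next row=LF[11]=0
  step 2: row=0, L[0]='e', prepend. Next row=LF[0]=4
  step 3: row=4, L[4]='l', prepend. Next row=LF[4]=8
  step 4: row=8, L[8]='b', prepend. Next row=LF[8]=3
  step 5: row=3, L[3]='a', prepend. Next row=LF[3]=1
  step 6: row=1, L[1]='v', prepend. Next row=LF[1]=12
  step 7: row=12, L[12]='e', prepend. Next row=LF[12]=6
  step 8: row=6, L[6]='i', prepend. Next row=LF[6]=7
  step 9: row=7, L[7]='l', prepend. Next row=LF[7]=9
  step 10: row=9, L[9]='e', prepend. Next row=LF[9]=5
  step 11: row=5, L[5]='b', prepend. Next row=LF[5]=2
  step 12: row=2, L[2]='n', prepend. Next row=LF[2]=10
  step 13: row=10, L[10]='u', prepend. Next row=LF[10]=11
Reversed output: unbelievable$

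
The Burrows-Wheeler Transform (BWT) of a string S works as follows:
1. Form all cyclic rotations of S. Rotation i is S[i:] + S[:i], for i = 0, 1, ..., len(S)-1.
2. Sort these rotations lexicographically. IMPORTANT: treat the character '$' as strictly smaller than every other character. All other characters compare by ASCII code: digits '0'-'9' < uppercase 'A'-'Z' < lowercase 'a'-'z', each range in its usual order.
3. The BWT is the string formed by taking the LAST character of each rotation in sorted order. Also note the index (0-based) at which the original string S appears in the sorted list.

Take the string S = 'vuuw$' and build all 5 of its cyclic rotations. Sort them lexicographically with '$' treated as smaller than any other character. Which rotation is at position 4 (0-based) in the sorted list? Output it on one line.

All 5 rotations (rotation i = S[i:]+S[:i]):
  rot[0] = vuuw$
  rot[1] = uuw$v
  rot[2] = uw$vu
  rot[3] = w$vuu
  rot[4] = $vuuw
Sorted (with $ < everything):
  sorted[0] = $vuuw
  sorted[1] = uuw$v
  sorted[2] = uw$vu
  sorted[3] = vuuw$
  sorted[4] = w$vuu
sorted[4] = w$vuu

Answer: w$vuu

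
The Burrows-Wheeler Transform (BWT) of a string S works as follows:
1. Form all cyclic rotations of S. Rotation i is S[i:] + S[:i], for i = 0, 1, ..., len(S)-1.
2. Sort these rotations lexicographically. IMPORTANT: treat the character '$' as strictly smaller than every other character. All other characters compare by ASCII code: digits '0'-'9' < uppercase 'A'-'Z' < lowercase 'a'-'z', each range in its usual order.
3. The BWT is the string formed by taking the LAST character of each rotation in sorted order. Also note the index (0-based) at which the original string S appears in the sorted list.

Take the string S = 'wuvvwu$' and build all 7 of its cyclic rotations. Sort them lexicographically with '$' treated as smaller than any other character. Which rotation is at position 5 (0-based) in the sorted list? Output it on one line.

Answer: wu$wuvv

Derivation:
All 7 rotations (rotation i = S[i:]+S[:i]):
  rot[0] = wuvvwu$
  rot[1] = uvvwu$w
  rot[2] = vvwu$wu
  rot[3] = vwu$wuv
  rot[4] = wu$wuvv
  rot[5] = u$wuvvw
  rot[6] = $wuvvwu
Sorted (with $ < everything):
  sorted[0] = $wuvvwu
  sorted[1] = u$wuvvw
  sorted[2] = uvvwu$w
  sorted[3] = vvwu$wu
  sorted[4] = vwu$wuv
  sorted[5] = wu$wuvv
  sorted[6] = wuvvwu$
sorted[5] = wu$wuvv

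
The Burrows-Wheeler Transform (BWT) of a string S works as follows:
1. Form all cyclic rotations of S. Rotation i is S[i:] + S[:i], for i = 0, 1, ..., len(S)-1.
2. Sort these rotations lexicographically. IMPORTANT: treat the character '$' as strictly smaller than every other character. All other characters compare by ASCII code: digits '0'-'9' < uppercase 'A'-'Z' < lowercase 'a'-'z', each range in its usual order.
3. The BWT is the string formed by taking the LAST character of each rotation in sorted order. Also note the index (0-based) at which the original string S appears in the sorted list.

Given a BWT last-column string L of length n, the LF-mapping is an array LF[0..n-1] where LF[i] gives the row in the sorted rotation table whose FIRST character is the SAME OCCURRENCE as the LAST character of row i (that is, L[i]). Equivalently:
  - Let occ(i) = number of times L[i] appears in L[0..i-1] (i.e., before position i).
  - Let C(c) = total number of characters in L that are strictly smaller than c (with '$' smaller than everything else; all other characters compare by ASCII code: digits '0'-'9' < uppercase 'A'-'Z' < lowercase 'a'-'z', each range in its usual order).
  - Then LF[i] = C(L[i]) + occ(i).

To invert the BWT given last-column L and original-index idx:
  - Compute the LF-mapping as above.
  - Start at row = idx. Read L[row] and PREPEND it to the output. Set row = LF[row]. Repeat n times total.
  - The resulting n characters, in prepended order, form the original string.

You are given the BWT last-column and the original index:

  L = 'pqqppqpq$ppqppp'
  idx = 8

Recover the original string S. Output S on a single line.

Answer: pqpqppqqppppqp$

Derivation:
LF mapping: 1 10 11 2 3 12 4 13 0 5 6 14 7 8 9
Walk LF starting at row 8, prepending L[row]:
  step 1: row=8, L[8]='$', prepend. Next row=LF[8]=0
  step 2: row=0, L[0]='p', prepend. Next row=LF[0]=1
  step 3: row=1, L[1]='q', prepend. Next row=LF[1]=10
  step 4: row=10, L[10]='p', prepend. Next row=LF[10]=6
  step 5: row=6, L[6]='p', prepend. Next row=LF[6]=4
  step 6: row=4, L[4]='p', prepend. Next row=LF[4]=3
  step 7: row=3, L[3]='p', prepend. Next row=LF[3]=2
  step 8: row=2, L[2]='q', prepend. Next row=LF[2]=11
  step 9: row=11, L[11]='q', prepend. Next row=LF[11]=14
  step 10: row=14, L[14]='p', prepend. Next row=LF[14]=9
  step 11: row=9, L[9]='p', prepend. Next row=LF[9]=5
  step 12: row=5, L[5]='q', prepend. Next row=LF[5]=12
  step 13: row=12, L[12]='p', prepend. Next row=LF[12]=7
  step 14: row=7, L[7]='q', prepend. Next row=LF[7]=13
  step 15: row=13, L[13]='p', prepend. Next row=LF[13]=8
Reversed output: pqpqppqqppppqp$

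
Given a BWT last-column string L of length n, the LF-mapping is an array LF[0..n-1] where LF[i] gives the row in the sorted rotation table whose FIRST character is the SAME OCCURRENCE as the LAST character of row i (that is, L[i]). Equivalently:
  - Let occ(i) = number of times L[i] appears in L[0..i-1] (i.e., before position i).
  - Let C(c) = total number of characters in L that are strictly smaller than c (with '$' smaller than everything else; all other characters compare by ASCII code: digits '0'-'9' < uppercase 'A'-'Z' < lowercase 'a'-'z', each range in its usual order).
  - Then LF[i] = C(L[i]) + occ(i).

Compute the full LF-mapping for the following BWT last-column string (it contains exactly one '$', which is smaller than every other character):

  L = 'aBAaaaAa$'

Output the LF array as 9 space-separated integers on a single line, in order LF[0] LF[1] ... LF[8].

Answer: 4 3 1 5 6 7 2 8 0

Derivation:
Char counts: '$':1, 'A':2, 'B':1, 'a':5
C (first-col start): C('$')=0, C('A')=1, C('B')=3, C('a')=4
L[0]='a': occ=0, LF[0]=C('a')+0=4+0=4
L[1]='B': occ=0, LF[1]=C('B')+0=3+0=3
L[2]='A': occ=0, LF[2]=C('A')+0=1+0=1
L[3]='a': occ=1, LF[3]=C('a')+1=4+1=5
L[4]='a': occ=2, LF[4]=C('a')+2=4+2=6
L[5]='a': occ=3, LF[5]=C('a')+3=4+3=7
L[6]='A': occ=1, LF[6]=C('A')+1=1+1=2
L[7]='a': occ=4, LF[7]=C('a')+4=4+4=8
L[8]='$': occ=0, LF[8]=C('$')+0=0+0=0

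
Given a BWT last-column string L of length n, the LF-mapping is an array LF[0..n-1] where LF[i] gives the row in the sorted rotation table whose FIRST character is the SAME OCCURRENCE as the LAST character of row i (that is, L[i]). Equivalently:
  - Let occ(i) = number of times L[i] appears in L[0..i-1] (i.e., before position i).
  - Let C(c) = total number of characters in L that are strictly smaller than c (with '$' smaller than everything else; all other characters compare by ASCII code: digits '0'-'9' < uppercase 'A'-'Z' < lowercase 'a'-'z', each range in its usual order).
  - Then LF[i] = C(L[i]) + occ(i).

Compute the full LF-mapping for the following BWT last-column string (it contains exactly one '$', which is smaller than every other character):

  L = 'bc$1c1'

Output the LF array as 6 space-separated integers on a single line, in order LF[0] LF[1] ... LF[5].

Char counts: '$':1, '1':2, 'b':1, 'c':2
C (first-col start): C('$')=0, C('1')=1, C('b')=3, C('c')=4
L[0]='b': occ=0, LF[0]=C('b')+0=3+0=3
L[1]='c': occ=0, LF[1]=C('c')+0=4+0=4
L[2]='$': occ=0, LF[2]=C('$')+0=0+0=0
L[3]='1': occ=0, LF[3]=C('1')+0=1+0=1
L[4]='c': occ=1, LF[4]=C('c')+1=4+1=5
L[5]='1': occ=1, LF[5]=C('1')+1=1+1=2

Answer: 3 4 0 1 5 2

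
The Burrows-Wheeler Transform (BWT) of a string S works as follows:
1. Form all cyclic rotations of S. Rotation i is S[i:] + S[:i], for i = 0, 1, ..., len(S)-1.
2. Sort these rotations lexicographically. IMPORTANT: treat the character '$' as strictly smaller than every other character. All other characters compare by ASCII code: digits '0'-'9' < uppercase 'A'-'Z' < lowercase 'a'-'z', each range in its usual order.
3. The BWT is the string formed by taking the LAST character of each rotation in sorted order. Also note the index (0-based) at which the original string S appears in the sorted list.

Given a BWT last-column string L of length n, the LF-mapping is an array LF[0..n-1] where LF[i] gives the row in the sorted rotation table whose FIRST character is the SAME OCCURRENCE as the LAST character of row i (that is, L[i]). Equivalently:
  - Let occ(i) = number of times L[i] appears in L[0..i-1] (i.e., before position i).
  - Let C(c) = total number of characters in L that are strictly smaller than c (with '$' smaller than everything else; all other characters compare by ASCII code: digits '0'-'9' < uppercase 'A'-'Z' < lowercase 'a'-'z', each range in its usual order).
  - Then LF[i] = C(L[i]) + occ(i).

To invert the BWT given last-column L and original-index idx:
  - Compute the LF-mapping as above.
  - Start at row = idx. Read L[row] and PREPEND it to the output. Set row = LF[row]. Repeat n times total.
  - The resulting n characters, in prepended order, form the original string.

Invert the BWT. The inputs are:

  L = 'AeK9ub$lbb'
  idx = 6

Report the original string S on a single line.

Answer: bubble9KA$

Derivation:
LF mapping: 2 7 3 1 9 4 0 8 5 6
Walk LF starting at row 6, prepending L[row]:
  step 1: row=6, L[6]='$', prepend. Next row=LF[6]=0
  step 2: row=0, L[0]='A', prepend. Next row=LF[0]=2
  step 3: row=2, L[2]='K', prepend. Next row=LF[2]=3
  step 4: row=3, L[3]='9', prepend. Next row=LF[3]=1
  step 5: row=1, L[1]='e', prepend. Next row=LF[1]=7
  step 6: row=7, L[7]='l', prepend. Next row=LF[7]=8
  step 7: row=8, L[8]='b', prepend. Next row=LF[8]=5
  step 8: row=5, L[5]='b', prepend. Next row=LF[5]=4
  step 9: row=4, L[4]='u', prepend. Next row=LF[4]=9
  step 10: row=9, L[9]='b', prepend. Next row=LF[9]=6
Reversed output: bubble9KA$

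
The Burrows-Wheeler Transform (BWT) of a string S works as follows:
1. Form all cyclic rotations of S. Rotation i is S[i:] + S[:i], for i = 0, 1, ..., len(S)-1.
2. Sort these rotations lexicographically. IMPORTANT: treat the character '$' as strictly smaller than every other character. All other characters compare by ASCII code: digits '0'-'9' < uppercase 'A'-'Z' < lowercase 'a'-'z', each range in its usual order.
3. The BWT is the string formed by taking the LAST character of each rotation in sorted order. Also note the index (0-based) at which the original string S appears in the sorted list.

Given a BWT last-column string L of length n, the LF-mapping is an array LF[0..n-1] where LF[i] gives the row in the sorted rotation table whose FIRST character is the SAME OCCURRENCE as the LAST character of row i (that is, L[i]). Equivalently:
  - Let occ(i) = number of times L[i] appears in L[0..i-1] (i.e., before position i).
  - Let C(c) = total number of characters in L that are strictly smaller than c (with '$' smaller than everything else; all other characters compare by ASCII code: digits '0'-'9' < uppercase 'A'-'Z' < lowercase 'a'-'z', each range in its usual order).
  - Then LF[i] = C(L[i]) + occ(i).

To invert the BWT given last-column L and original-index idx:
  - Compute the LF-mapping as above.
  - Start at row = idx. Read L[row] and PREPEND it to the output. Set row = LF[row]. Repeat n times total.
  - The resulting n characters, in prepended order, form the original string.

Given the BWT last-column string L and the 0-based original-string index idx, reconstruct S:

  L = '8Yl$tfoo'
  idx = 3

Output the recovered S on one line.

Answer: footlY8$

Derivation:
LF mapping: 1 2 4 0 7 3 5 6
Walk LF starting at row 3, prepending L[row]:
  step 1: row=3, L[3]='$', prepend. Next row=LF[3]=0
  step 2: row=0, L[0]='8', prepend. Next row=LF[0]=1
  step 3: row=1, L[1]='Y', prepend. Next row=LF[1]=2
  step 4: row=2, L[2]='l', prepend. Next row=LF[2]=4
  step 5: row=4, L[4]='t', prepend. Next row=LF[4]=7
  step 6: row=7, L[7]='o', prepend. Next row=LF[7]=6
  step 7: row=6, L[6]='o', prepend. Next row=LF[6]=5
  step 8: row=5, L[5]='f', prepend. Next row=LF[5]=3
Reversed output: footlY8$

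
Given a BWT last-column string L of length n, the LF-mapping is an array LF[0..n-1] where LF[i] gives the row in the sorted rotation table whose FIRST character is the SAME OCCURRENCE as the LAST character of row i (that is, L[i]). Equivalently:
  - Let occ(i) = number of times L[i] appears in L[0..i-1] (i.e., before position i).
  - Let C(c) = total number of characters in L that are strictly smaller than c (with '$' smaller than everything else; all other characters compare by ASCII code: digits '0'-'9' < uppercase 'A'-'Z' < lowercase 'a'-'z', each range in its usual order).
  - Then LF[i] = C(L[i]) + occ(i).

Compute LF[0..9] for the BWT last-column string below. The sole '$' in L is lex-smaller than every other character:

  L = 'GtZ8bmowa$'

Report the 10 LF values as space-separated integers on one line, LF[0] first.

Char counts: '$':1, '8':1, 'G':1, 'Z':1, 'a':1, 'b':1, 'm':1, 'o':1, 't':1, 'w':1
C (first-col start): C('$')=0, C('8')=1, C('G')=2, C('Z')=3, C('a')=4, C('b')=5, C('m')=6, C('o')=7, C('t')=8, C('w')=9
L[0]='G': occ=0, LF[0]=C('G')+0=2+0=2
L[1]='t': occ=0, LF[1]=C('t')+0=8+0=8
L[2]='Z': occ=0, LF[2]=C('Z')+0=3+0=3
L[3]='8': occ=0, LF[3]=C('8')+0=1+0=1
L[4]='b': occ=0, LF[4]=C('b')+0=5+0=5
L[5]='m': occ=0, LF[5]=C('m')+0=6+0=6
L[6]='o': occ=0, LF[6]=C('o')+0=7+0=7
L[7]='w': occ=0, LF[7]=C('w')+0=9+0=9
L[8]='a': occ=0, LF[8]=C('a')+0=4+0=4
L[9]='$': occ=0, LF[9]=C('$')+0=0+0=0

Answer: 2 8 3 1 5 6 7 9 4 0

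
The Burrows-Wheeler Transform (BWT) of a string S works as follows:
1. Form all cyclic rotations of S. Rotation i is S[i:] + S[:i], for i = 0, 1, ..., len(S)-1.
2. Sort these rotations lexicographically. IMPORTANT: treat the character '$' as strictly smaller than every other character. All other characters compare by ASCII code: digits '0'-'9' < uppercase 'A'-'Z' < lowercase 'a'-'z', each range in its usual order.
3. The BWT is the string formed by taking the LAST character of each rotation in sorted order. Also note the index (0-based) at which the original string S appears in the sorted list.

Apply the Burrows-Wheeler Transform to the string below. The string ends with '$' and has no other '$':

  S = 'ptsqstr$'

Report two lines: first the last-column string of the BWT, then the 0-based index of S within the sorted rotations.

Answer: r$sttqsp
1

Derivation:
All 8 rotations (rotation i = S[i:]+S[:i]):
  rot[0] = ptsqstr$
  rot[1] = tsqstr$p
  rot[2] = sqstr$pt
  rot[3] = qstr$pts
  rot[4] = str$ptsq
  rot[5] = tr$ptsqs
  rot[6] = r$ptsqst
  rot[7] = $ptsqstr
Sorted (with $ < everything):
  sorted[0] = $ptsqstr  (last char: 'r')
  sorted[1] = ptsqstr$  (last char: '$')
  sorted[2] = qstr$pts  (last char: 's')
  sorted[3] = r$ptsqst  (last char: 't')
  sorted[4] = sqstr$pt  (last char: 't')
  sorted[5] = str$ptsq  (last char: 'q')
  sorted[6] = tr$ptsqs  (last char: 's')
  sorted[7] = tsqstr$p  (last char: 'p')
Last column: r$sttqsp
Original string S is at sorted index 1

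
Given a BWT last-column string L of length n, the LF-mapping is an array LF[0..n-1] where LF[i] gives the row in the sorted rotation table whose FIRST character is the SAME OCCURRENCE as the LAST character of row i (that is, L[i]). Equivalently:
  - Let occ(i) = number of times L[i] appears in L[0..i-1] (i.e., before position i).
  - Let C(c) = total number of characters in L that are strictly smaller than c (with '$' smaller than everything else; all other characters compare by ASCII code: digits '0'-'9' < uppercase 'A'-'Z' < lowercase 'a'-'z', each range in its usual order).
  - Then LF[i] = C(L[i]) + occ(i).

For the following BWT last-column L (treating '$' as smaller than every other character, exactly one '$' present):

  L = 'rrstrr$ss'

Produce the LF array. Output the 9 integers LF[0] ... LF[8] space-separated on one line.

Answer: 1 2 5 8 3 4 0 6 7

Derivation:
Char counts: '$':1, 'r':4, 's':3, 't':1
C (first-col start): C('$')=0, C('r')=1, C('s')=5, C('t')=8
L[0]='r': occ=0, LF[0]=C('r')+0=1+0=1
L[1]='r': occ=1, LF[1]=C('r')+1=1+1=2
L[2]='s': occ=0, LF[2]=C('s')+0=5+0=5
L[3]='t': occ=0, LF[3]=C('t')+0=8+0=8
L[4]='r': occ=2, LF[4]=C('r')+2=1+2=3
L[5]='r': occ=3, LF[5]=C('r')+3=1+3=4
L[6]='$': occ=0, LF[6]=C('$')+0=0+0=0
L[7]='s': occ=1, LF[7]=C('s')+1=5+1=6
L[8]='s': occ=2, LF[8]=C('s')+2=5+2=7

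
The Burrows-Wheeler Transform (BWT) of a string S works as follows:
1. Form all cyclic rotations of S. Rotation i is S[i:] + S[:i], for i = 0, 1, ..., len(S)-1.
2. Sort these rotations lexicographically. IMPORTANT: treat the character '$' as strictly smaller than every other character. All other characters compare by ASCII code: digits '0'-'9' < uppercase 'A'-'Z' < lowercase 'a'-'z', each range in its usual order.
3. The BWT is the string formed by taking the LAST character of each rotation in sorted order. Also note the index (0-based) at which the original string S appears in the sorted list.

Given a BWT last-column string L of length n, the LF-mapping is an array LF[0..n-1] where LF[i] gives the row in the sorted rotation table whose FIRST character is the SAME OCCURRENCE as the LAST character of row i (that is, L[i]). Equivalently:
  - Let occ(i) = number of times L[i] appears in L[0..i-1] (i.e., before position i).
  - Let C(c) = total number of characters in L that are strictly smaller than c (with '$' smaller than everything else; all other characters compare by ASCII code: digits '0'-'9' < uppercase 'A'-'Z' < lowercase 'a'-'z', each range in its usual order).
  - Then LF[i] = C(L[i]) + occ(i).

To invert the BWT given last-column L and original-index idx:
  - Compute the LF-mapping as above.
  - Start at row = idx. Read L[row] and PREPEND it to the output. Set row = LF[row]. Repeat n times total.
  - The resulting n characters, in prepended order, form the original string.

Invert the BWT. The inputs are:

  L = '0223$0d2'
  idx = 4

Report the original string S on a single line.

LF mapping: 1 3 4 6 0 2 7 5
Walk LF starting at row 4, prepending L[row]:
  step 1: row=4, L[4]='$', prepend. Next row=LF[4]=0
  step 2: row=0, L[0]='0', prepend. Next row=LF[0]=1
  step 3: row=1, L[1]='2', prepend. Next row=LF[1]=3
  step 4: row=3, L[3]='3', prepend. Next row=LF[3]=6
  step 5: row=6, L[6]='d', prepend. Next row=LF[6]=7
  step 6: row=7, L[7]='2', prepend. Next row=LF[7]=5
  step 7: row=5, L[5]='0', prepend. Next row=LF[5]=2
  step 8: row=2, L[2]='2', prepend. Next row=LF[2]=4
Reversed output: 202d320$

Answer: 202d320$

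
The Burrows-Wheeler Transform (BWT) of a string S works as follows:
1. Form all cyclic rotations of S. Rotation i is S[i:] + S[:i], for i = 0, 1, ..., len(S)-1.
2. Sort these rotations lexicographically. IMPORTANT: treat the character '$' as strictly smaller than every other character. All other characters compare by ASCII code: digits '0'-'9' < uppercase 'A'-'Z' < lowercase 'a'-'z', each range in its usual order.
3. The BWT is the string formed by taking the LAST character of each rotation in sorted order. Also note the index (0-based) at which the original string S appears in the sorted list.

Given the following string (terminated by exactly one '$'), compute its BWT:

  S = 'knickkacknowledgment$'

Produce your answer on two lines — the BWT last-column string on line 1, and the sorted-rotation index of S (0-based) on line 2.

Answer: tkiaelmdnkc$cwgkkenno
11

Derivation:
All 21 rotations (rotation i = S[i:]+S[:i]):
  rot[0] = knickkacknowledgment$
  rot[1] = nickkacknowledgment$k
  rot[2] = ickkacknowledgment$kn
  rot[3] = ckkacknowledgment$kni
  rot[4] = kkacknowledgment$knic
  rot[5] = kacknowledgment$knick
  rot[6] = acknowledgment$knickk
  rot[7] = cknowledgment$knickka
  rot[8] = knowledgment$knickkac
  rot[9] = nowledgment$knickkack
  rot[10] = owledgment$knickkackn
  rot[11] = wledgment$knickkackno
  rot[12] = ledgment$knickkacknow
  rot[13] = edgment$knickkacknowl
  rot[14] = dgment$knickkacknowle
  rot[15] = gment$knickkacknowled
  rot[16] = ment$knickkacknowledg
  rot[17] = ent$knickkacknowledgm
  rot[18] = nt$knickkacknowledgme
  rot[19] = t$knickkacknowledgmen
  rot[20] = $knickkacknowledgment
Sorted (with $ < everything):
  sorted[0] = $knickkacknowledgment  (last char: 't')
  sorted[1] = acknowledgment$knickk  (last char: 'k')
  sorted[2] = ckkacknowledgment$kni  (last char: 'i')
  sorted[3] = cknowledgment$knickka  (last char: 'a')
  sorted[4] = dgment$knickkacknowle  (last char: 'e')
  sorted[5] = edgment$knickkacknowl  (last char: 'l')
  sorted[6] = ent$knickkacknowledgm  (last char: 'm')
  sorted[7] = gment$knickkacknowled  (last char: 'd')
  sorted[8] = ickkacknowledgment$kn  (last char: 'n')
  sorted[9] = kacknowledgment$knick  (last char: 'k')
  sorted[10] = kkacknowledgment$knic  (last char: 'c')
  sorted[11] = knickkacknowledgment$  (last char: '$')
  sorted[12] = knowledgment$knickkac  (last char: 'c')
  sorted[13] = ledgment$knickkacknow  (last char: 'w')
  sorted[14] = ment$knickkacknowledg  (last char: 'g')
  sorted[15] = nickkacknowledgment$k  (last char: 'k')
  sorted[16] = nowledgment$knickkack  (last char: 'k')
  sorted[17] = nt$knickkacknowledgme  (last char: 'e')
  sorted[18] = owledgment$knickkackn  (last char: 'n')
  sorted[19] = t$knickkacknowledgmen  (last char: 'n')
  sorted[20] = wledgment$knickkackno  (last char: 'o')
Last column: tkiaelmdnkc$cwgkkenno
Original string S is at sorted index 11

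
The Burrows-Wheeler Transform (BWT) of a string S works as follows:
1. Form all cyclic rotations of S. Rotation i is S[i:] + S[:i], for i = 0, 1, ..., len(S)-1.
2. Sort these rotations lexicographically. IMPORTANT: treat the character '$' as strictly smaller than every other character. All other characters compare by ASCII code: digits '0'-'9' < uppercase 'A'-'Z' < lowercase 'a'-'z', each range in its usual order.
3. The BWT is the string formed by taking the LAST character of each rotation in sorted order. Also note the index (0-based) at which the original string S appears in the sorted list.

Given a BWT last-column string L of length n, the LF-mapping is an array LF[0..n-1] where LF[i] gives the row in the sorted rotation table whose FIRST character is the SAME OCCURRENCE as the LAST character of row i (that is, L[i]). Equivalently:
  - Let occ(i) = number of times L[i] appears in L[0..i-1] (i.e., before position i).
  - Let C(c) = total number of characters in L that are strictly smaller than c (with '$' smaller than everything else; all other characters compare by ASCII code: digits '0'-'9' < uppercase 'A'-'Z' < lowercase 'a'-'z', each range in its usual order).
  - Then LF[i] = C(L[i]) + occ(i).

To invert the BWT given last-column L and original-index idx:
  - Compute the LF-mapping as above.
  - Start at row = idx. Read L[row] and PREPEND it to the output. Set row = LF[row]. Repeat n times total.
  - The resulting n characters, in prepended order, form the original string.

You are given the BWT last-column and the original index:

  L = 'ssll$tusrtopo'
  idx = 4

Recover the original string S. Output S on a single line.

LF mapping: 7 8 1 2 0 10 12 9 6 11 3 5 4
Walk LF starting at row 4, prepending L[row]:
  step 1: row=4, L[4]='$', prepend. Next row=LF[4]=0
  step 2: row=0, L[0]='s', prepend. Next row=LF[0]=7
  step 3: row=7, L[7]='s', prepend. Next row=LF[7]=9
  step 4: row=9, L[9]='t', prepend. Next row=LF[9]=11
  step 5: row=11, L[11]='p', prepend. Next row=LF[11]=5
  step 6: row=5, L[5]='t', prepend. Next row=LF[5]=10
  step 7: row=10, L[10]='o', prepend. Next row=LF[10]=3
  step 8: row=3, L[3]='l', prepend. Next row=LF[3]=2
  step 9: row=2, L[2]='l', prepend. Next row=LF[2]=1
  step 10: row=1, L[1]='s', prepend. Next row=LF[1]=8
  step 11: row=8, L[8]='r', prepend. Next row=LF[8]=6
  step 12: row=6, L[6]='u', prepend. Next row=LF[6]=12
  step 13: row=12, L[12]='o', prepend. Next row=LF[12]=4
Reversed output: oursllotptss$

Answer: oursllotptss$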